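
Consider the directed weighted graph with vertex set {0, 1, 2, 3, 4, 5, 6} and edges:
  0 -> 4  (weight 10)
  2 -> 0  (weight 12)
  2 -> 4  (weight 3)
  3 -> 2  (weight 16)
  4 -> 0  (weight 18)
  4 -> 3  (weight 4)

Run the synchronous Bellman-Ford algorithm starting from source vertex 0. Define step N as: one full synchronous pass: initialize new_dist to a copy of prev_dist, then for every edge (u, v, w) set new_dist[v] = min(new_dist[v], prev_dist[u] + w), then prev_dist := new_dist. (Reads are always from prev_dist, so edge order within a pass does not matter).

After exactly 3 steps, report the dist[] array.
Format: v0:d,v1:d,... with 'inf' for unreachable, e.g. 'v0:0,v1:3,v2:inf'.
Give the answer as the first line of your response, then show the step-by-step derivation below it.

v0:0,v1:inf,v2:30,v3:14,v4:10,v5:inf,v6:inf

step 1: dist = v0:0,v1:inf,v2:inf,v3:inf,v4:10,v5:inf,v6:inf
step 2: dist = v0:0,v1:inf,v2:inf,v3:14,v4:10,v5:inf,v6:inf
step 3: dist = v0:0,v1:inf,v2:30,v3:14,v4:10,v5:inf,v6:inf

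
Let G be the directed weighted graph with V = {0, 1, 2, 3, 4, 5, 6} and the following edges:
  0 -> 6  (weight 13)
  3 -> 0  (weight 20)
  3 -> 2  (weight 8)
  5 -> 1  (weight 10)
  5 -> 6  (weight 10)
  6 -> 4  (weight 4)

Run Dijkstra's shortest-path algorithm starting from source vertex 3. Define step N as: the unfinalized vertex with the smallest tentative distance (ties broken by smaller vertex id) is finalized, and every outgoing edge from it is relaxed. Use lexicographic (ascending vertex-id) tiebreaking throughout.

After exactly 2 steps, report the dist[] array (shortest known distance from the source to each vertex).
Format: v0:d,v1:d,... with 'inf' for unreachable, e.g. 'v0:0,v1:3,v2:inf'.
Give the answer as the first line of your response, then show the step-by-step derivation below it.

v0:20,v1:inf,v2:8,v3:0,v4:inf,v5:inf,v6:inf

step 1: dist = v0:20,v1:inf,v2:8,v3:0,v4:inf,v5:inf,v6:inf
step 2: dist = v0:20,v1:inf,v2:8,v3:0,v4:inf,v5:inf,v6:inf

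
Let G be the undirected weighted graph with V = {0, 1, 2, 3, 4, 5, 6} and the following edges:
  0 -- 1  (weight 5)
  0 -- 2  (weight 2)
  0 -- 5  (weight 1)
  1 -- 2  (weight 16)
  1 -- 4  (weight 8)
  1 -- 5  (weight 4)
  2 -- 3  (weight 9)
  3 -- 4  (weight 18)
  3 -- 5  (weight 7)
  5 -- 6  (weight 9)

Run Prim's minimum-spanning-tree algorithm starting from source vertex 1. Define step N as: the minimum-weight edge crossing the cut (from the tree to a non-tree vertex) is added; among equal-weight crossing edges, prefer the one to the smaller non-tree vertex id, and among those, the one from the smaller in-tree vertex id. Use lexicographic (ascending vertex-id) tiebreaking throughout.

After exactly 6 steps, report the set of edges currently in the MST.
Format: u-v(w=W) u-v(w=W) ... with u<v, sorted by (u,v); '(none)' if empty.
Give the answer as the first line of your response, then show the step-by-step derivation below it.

0-2(w=2) 0-5(w=1) 1-4(w=8) 1-5(w=4) 3-5(w=7) 5-6(w=9)

step 1: add edge 1-5 (w=4); MST = {1-5(w=4)}
step 2: add edge 0-5 (w=1); MST = {0-5(w=1) 1-5(w=4)}
step 3: add edge 0-2 (w=2); MST = {0-2(w=2) 0-5(w=1) 1-5(w=4)}
step 4: add edge 3-5 (w=7); MST = {0-2(w=2) 0-5(w=1) 1-5(w=4) 3-5(w=7)}
step 5: add edge 1-4 (w=8); MST = {0-2(w=2) 0-5(w=1) 1-4(w=8) 1-5(w=4) 3-5(w=7)}
step 6: add edge 5-6 (w=9); MST = {0-2(w=2) 0-5(w=1) 1-4(w=8) 1-5(w=4) 3-5(w=7) 5-6(w=9)}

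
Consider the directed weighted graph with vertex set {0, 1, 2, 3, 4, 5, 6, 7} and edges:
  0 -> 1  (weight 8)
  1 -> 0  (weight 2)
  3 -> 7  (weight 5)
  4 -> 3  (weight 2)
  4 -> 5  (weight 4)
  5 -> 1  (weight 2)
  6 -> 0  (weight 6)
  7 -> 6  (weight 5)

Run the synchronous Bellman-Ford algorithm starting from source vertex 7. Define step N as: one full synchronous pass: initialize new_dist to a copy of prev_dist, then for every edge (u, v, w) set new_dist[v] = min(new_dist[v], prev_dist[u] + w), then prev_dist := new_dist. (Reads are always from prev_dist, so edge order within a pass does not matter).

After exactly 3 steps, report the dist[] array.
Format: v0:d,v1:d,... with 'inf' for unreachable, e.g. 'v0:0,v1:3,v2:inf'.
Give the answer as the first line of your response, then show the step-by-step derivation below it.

v0:11,v1:19,v2:inf,v3:inf,v4:inf,v5:inf,v6:5,v7:0

step 1: dist = v0:inf,v1:inf,v2:inf,v3:inf,v4:inf,v5:inf,v6:5,v7:0
step 2: dist = v0:11,v1:inf,v2:inf,v3:inf,v4:inf,v5:inf,v6:5,v7:0
step 3: dist = v0:11,v1:19,v2:inf,v3:inf,v4:inf,v5:inf,v6:5,v7:0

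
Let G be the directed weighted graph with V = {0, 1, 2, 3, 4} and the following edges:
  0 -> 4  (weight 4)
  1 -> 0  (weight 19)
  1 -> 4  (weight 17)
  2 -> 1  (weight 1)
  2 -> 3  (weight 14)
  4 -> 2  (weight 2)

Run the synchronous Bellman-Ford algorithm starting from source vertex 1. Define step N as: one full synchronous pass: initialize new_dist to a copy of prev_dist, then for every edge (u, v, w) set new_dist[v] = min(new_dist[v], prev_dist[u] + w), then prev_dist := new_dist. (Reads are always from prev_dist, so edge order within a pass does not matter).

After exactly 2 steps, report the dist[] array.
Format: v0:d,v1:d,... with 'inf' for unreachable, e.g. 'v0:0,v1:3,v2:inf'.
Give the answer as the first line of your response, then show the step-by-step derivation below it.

v0:19,v1:0,v2:19,v3:inf,v4:17

step 1: dist = v0:19,v1:0,v2:inf,v3:inf,v4:17
step 2: dist = v0:19,v1:0,v2:19,v3:inf,v4:17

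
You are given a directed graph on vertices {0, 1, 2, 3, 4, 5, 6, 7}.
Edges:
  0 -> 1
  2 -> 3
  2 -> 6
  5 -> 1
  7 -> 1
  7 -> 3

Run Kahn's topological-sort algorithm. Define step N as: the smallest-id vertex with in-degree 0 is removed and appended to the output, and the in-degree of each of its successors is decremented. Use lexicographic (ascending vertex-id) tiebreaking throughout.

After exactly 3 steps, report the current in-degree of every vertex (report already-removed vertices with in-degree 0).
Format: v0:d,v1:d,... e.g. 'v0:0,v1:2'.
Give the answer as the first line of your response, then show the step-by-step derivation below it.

v0:0,v1:2,v2:0,v3:1,v4:0,v5:0,v6:0,v7:0

step 1: output 0; order=[0]; indeg=(0,2,0,2,0,0,1,0)
step 2: output 2; order=[0,2]; indeg=(0,2,0,1,0,0,0,0)
step 3: output 4; order=[0,2,4]; indeg=(0,2,0,1,0,0,0,0)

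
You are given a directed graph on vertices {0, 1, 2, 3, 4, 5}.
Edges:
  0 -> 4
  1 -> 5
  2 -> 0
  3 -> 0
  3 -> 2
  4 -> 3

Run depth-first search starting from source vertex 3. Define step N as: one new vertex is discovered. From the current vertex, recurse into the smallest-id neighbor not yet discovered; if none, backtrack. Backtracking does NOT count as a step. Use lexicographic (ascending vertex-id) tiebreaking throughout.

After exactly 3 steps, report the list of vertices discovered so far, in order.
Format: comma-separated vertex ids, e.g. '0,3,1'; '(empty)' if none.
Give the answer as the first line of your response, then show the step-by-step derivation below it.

3,0,4

step 1: discover 3; path=3; order=3
step 2: discover 0; path=3>0; order=3,0
step 3: discover 4; path=3>0>4; order=3,0,4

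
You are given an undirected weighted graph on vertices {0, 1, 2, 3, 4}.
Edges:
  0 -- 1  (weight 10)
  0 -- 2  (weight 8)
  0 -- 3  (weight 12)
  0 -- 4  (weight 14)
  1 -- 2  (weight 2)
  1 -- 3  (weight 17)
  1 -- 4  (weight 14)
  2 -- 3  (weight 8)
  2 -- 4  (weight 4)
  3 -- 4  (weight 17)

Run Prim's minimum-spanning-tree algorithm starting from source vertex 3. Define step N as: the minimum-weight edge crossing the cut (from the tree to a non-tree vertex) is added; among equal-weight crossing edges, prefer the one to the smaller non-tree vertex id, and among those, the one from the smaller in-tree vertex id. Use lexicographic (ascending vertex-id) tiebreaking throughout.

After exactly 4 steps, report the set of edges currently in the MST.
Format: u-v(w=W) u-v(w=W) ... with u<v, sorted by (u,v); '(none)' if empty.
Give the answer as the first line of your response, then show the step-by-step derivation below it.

0-2(w=8) 1-2(w=2) 2-3(w=8) 2-4(w=4)

step 1: add edge 2-3 (w=8); MST = {2-3(w=8)}
step 2: add edge 1-2 (w=2); MST = {1-2(w=2) 2-3(w=8)}
step 3: add edge 2-4 (w=4); MST = {1-2(w=2) 2-3(w=8) 2-4(w=4)}
step 4: add edge 0-2 (w=8); MST = {0-2(w=8) 1-2(w=2) 2-3(w=8) 2-4(w=4)}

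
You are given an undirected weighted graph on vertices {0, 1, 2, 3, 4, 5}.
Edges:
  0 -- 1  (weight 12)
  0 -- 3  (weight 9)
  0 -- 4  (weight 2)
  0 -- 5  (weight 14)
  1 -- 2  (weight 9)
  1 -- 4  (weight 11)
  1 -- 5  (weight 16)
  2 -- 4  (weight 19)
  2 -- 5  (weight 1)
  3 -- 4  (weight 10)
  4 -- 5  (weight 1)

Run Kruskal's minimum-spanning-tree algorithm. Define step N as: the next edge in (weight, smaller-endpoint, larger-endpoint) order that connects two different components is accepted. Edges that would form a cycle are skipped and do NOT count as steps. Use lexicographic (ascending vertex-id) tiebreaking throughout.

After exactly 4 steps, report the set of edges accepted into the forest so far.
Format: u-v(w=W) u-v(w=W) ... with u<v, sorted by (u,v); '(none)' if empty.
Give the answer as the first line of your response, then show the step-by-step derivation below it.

0-3(w=9) 0-4(w=2) 2-5(w=1) 4-5(w=1)

step 1: add edge 2-5 (w=1); MST = {2-5(w=1)}
step 2: add edge 4-5 (w=1); MST = {2-5(w=1) 4-5(w=1)}
step 3: add edge 0-4 (w=2); MST = {0-4(w=2) 2-5(w=1) 4-5(w=1)}
step 4: add edge 0-3 (w=9); MST = {0-3(w=9) 0-4(w=2) 2-5(w=1) 4-5(w=1)}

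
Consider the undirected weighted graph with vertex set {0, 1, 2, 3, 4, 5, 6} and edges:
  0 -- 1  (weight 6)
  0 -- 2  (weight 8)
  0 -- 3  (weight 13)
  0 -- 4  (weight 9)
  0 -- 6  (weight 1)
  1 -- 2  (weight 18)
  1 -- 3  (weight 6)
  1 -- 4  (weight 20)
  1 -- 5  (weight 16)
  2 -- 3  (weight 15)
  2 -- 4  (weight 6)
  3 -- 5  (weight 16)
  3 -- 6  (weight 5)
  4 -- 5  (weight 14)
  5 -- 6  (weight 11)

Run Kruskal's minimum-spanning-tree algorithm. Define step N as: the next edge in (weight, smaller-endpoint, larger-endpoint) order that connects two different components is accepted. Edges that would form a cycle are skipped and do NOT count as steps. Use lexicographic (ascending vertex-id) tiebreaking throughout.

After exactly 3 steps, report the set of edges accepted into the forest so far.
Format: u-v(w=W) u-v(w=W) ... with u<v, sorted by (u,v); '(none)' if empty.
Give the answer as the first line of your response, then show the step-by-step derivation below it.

0-1(w=6) 0-6(w=1) 3-6(w=5)

step 1: add edge 0-6 (w=1); MST = {0-6(w=1)}
step 2: add edge 3-6 (w=5); MST = {0-6(w=1) 3-6(w=5)}
step 3: add edge 0-1 (w=6); MST = {0-1(w=6) 0-6(w=1) 3-6(w=5)}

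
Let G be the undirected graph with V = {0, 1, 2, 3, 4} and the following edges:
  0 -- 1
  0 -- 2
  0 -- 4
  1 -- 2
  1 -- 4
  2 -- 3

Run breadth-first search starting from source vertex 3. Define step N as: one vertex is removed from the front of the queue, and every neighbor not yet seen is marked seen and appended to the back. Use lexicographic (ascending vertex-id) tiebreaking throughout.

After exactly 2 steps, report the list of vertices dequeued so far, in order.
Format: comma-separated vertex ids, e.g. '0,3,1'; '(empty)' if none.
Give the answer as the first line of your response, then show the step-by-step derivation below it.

3,2

step 1: dequeue 3; queue=[2]; order=3
step 2: dequeue 2; queue=[0,1]; order=3,2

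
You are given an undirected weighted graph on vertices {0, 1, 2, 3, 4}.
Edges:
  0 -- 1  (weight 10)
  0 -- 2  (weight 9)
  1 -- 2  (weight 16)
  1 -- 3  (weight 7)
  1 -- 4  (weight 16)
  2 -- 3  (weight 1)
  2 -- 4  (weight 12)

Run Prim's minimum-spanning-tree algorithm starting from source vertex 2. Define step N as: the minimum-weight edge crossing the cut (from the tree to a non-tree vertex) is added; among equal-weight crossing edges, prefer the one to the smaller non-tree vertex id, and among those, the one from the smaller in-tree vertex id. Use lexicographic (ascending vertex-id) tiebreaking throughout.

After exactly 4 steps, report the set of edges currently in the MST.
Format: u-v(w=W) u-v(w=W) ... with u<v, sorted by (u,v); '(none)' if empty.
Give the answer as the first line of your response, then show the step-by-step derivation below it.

0-2(w=9) 1-3(w=7) 2-3(w=1) 2-4(w=12)

step 1: add edge 2-3 (w=1); MST = {2-3(w=1)}
step 2: add edge 1-3 (w=7); MST = {1-3(w=7) 2-3(w=1)}
step 3: add edge 0-2 (w=9); MST = {0-2(w=9) 1-3(w=7) 2-3(w=1)}
step 4: add edge 2-4 (w=12); MST = {0-2(w=9) 1-3(w=7) 2-3(w=1) 2-4(w=12)}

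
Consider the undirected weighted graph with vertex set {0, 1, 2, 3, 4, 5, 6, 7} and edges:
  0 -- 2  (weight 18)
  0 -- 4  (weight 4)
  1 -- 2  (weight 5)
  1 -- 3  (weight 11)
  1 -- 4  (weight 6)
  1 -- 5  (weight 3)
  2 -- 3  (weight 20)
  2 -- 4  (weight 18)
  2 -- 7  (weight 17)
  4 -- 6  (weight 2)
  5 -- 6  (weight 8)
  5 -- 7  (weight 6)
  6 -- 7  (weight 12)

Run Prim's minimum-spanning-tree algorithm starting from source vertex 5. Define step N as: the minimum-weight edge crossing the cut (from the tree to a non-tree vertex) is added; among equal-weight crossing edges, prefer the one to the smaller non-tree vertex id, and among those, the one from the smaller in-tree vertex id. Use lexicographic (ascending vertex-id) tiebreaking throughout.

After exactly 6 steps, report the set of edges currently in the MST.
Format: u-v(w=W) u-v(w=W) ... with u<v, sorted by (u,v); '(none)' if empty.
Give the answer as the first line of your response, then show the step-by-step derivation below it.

0-4(w=4) 1-2(w=5) 1-4(w=6) 1-5(w=3) 4-6(w=2) 5-7(w=6)

step 1: add edge 1-5 (w=3); MST = {1-5(w=3)}
step 2: add edge 1-2 (w=5); MST = {1-2(w=5) 1-5(w=3)}
step 3: add edge 1-4 (w=6); MST = {1-2(w=5) 1-4(w=6) 1-5(w=3)}
step 4: add edge 4-6 (w=2); MST = {1-2(w=5) 1-4(w=6) 1-5(w=3) 4-6(w=2)}
step 5: add edge 0-4 (w=4); MST = {0-4(w=4) 1-2(w=5) 1-4(w=6) 1-5(w=3) 4-6(w=2)}
step 6: add edge 5-7 (w=6); MST = {0-4(w=4) 1-2(w=5) 1-4(w=6) 1-5(w=3) 4-6(w=2) 5-7(w=6)}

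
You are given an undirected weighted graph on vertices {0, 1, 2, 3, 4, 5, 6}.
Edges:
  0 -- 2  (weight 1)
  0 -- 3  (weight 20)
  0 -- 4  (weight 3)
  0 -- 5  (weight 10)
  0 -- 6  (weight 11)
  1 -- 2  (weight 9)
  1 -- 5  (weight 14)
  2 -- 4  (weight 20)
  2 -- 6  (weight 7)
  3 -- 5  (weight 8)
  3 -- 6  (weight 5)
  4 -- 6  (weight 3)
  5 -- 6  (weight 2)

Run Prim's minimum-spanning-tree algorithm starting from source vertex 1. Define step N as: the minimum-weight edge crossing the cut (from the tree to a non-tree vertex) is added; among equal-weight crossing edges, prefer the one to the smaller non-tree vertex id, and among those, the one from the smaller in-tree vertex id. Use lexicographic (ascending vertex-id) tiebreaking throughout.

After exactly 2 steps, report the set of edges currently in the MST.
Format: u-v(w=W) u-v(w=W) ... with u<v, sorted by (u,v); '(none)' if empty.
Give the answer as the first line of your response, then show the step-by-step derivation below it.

0-2(w=1) 1-2(w=9)

step 1: add edge 1-2 (w=9); MST = {1-2(w=9)}
step 2: add edge 0-2 (w=1); MST = {0-2(w=1) 1-2(w=9)}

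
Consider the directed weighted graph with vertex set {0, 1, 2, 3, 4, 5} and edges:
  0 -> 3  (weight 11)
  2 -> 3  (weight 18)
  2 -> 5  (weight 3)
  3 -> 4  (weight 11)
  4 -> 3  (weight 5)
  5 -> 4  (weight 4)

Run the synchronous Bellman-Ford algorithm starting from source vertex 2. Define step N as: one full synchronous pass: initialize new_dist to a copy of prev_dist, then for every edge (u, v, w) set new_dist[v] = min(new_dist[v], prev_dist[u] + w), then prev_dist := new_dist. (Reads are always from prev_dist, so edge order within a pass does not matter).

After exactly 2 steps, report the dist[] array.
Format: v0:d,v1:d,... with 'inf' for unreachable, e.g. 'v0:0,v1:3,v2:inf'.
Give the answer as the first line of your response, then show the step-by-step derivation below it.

v0:inf,v1:inf,v2:0,v3:18,v4:7,v5:3

step 1: dist = v0:inf,v1:inf,v2:0,v3:18,v4:inf,v5:3
step 2: dist = v0:inf,v1:inf,v2:0,v3:18,v4:7,v5:3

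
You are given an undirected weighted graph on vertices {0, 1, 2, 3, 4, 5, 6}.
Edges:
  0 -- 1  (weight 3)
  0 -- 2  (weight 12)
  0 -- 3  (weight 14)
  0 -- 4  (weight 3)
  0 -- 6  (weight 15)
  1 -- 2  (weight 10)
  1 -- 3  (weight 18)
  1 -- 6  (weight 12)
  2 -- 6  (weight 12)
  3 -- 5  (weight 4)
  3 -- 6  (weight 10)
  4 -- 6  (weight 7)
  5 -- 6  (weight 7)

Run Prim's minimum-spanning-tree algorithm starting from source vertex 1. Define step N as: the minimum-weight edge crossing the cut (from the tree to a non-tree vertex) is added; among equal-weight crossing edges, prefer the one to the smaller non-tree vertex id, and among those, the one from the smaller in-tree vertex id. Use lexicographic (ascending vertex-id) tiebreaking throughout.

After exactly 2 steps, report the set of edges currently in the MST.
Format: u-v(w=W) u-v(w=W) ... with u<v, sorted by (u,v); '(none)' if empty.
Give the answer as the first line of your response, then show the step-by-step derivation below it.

0-1(w=3) 0-4(w=3)

step 1: add edge 0-1 (w=3); MST = {0-1(w=3)}
step 2: add edge 0-4 (w=3); MST = {0-1(w=3) 0-4(w=3)}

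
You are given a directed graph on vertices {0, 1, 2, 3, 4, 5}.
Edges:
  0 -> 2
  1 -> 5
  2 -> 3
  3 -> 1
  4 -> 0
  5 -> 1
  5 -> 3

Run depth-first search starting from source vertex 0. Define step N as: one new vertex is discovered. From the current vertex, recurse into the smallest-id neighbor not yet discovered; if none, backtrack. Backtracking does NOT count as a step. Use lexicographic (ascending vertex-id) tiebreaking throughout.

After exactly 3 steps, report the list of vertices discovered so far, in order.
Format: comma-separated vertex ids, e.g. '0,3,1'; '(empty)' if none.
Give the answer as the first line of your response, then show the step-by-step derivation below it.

0,2,3

step 1: discover 0; path=0; order=0
step 2: discover 2; path=0>2; order=0,2
step 3: discover 3; path=0>2>3; order=0,2,3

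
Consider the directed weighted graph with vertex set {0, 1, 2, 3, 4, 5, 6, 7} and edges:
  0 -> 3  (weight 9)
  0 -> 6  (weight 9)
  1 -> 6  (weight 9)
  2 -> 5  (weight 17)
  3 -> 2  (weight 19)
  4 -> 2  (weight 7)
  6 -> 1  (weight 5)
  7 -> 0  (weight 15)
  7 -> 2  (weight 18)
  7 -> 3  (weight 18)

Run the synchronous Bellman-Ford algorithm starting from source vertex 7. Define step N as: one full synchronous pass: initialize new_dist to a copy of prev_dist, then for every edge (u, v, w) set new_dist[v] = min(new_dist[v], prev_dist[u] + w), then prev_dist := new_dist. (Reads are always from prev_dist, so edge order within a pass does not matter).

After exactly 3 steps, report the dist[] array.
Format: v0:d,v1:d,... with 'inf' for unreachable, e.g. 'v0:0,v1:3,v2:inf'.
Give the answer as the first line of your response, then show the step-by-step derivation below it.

v0:15,v1:29,v2:18,v3:18,v4:inf,v5:35,v6:24,v7:0

step 1: dist = v0:15,v1:inf,v2:18,v3:18,v4:inf,v5:inf,v6:inf,v7:0
step 2: dist = v0:15,v1:inf,v2:18,v3:18,v4:inf,v5:35,v6:24,v7:0
step 3: dist = v0:15,v1:29,v2:18,v3:18,v4:inf,v5:35,v6:24,v7:0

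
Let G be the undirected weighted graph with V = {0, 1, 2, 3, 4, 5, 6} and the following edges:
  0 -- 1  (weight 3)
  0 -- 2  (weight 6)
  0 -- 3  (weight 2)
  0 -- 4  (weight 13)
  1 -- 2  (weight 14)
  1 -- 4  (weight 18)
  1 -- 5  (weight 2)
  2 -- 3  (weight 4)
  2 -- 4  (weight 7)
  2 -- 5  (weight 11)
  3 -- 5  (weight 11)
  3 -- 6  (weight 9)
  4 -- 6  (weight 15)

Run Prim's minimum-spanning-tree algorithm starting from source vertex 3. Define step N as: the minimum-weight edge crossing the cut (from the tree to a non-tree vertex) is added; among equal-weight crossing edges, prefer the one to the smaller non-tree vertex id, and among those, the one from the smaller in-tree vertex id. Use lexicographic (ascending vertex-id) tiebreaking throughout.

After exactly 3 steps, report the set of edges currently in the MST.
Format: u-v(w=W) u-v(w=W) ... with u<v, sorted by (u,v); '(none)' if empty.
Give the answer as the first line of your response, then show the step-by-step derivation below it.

0-1(w=3) 0-3(w=2) 1-5(w=2)

step 1: add edge 0-3 (w=2); MST = {0-3(w=2)}
step 2: add edge 0-1 (w=3); MST = {0-1(w=3) 0-3(w=2)}
step 3: add edge 1-5 (w=2); MST = {0-1(w=3) 0-3(w=2) 1-5(w=2)}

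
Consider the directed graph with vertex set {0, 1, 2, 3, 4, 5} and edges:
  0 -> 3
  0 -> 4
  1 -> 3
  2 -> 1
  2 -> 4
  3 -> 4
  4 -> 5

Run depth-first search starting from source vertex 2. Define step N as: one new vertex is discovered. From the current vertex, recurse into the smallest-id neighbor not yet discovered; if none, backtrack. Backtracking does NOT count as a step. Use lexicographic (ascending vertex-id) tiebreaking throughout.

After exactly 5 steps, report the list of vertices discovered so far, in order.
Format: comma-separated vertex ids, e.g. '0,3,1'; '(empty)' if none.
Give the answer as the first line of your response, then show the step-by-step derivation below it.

2,1,3,4,5

step 1: discover 2; path=2; order=2
step 2: discover 1; path=2>1; order=2,1
step 3: discover 3; path=2>1>3; order=2,1,3
step 4: discover 4; path=2>1>3>4; order=2,1,3,4
step 5: discover 5; path=2>1>3>4>5; order=2,1,3,4,5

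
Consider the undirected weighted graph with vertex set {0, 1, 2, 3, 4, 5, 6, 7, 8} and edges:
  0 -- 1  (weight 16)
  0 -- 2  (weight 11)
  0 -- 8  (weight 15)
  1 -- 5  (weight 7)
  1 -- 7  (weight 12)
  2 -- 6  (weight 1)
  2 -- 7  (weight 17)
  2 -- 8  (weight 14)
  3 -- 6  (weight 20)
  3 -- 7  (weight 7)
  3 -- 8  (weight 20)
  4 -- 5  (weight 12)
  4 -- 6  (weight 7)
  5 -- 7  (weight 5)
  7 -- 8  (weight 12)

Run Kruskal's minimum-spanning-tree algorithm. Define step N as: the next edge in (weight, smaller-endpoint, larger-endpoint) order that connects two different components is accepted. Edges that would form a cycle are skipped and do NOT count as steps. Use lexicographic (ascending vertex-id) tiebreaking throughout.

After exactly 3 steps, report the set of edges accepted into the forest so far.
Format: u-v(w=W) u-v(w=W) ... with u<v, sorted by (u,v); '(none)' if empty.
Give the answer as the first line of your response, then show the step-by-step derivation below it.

1-5(w=7) 2-6(w=1) 5-7(w=5)

step 1: add edge 2-6 (w=1); MST = {2-6(w=1)}
step 2: add edge 5-7 (w=5); MST = {2-6(w=1) 5-7(w=5)}
step 3: add edge 1-5 (w=7); MST = {1-5(w=7) 2-6(w=1) 5-7(w=5)}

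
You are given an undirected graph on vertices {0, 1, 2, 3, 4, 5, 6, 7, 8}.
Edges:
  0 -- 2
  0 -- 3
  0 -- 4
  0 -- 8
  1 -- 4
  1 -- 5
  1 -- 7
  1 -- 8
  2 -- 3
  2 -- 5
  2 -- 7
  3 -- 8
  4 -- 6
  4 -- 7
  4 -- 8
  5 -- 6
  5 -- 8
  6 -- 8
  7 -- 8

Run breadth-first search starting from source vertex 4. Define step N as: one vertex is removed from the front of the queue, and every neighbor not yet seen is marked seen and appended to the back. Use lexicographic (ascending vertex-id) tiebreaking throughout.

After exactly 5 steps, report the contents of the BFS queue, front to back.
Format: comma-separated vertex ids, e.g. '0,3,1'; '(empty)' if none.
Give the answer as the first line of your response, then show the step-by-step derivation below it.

8,2,3,5

step 1: dequeue 4; queue=[0,1,6,7,8]; order=4
step 2: dequeue 0; queue=[1,6,7,8,2,3]; order=4,0
step 3: dequeue 1; queue=[6,7,8,2,3,5]; order=4,0,1
step 4: dequeue 6; queue=[7,8,2,3,5]; order=4,0,1,6
step 5: dequeue 7; queue=[8,2,3,5]; order=4,0,1,6,7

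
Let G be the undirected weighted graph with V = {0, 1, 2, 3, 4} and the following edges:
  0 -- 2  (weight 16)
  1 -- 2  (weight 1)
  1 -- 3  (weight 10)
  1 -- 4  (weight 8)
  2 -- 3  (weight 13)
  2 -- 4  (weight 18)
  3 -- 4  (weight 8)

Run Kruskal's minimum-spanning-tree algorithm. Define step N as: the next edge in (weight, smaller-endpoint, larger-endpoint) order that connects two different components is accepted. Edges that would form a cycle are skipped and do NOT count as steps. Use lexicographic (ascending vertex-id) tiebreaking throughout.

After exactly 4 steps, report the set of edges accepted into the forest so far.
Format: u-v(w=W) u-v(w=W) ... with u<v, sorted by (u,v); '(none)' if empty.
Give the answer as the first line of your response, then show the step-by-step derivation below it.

0-2(w=16) 1-2(w=1) 1-4(w=8) 3-4(w=8)

step 1: add edge 1-2 (w=1); MST = {1-2(w=1)}
step 2: add edge 1-4 (w=8); MST = {1-2(w=1) 1-4(w=8)}
step 3: add edge 3-4 (w=8); MST = {1-2(w=1) 1-4(w=8) 3-4(w=8)}
step 4: add edge 0-2 (w=16); MST = {0-2(w=16) 1-2(w=1) 1-4(w=8) 3-4(w=8)}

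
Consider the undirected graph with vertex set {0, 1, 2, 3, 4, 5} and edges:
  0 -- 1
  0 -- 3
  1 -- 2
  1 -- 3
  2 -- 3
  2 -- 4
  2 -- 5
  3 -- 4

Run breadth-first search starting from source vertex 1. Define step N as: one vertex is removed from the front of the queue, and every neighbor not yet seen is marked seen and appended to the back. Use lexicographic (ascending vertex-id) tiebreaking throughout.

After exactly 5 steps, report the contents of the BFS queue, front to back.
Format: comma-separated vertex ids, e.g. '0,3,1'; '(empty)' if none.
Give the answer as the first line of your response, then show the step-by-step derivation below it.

5

step 1: dequeue 1; queue=[0,2,3]; order=1
step 2: dequeue 0; queue=[2,3]; order=1,0
step 3: dequeue 2; queue=[3,4,5]; order=1,0,2
step 4: dequeue 3; queue=[4,5]; order=1,0,2,3
step 5: dequeue 4; queue=[5]; order=1,0,2,3,4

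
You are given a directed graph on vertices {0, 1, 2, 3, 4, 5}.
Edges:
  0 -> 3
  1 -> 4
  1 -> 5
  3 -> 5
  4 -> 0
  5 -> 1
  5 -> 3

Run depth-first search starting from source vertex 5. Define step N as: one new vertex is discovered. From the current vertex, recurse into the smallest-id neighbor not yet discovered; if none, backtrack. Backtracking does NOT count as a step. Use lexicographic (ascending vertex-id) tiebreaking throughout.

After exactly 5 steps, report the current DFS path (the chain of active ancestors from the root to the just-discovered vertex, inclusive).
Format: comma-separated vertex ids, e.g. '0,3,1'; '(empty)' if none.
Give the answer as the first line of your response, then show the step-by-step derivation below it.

5,1,4,0,3

step 1: discover 5; path=5; order=5
step 2: discover 1; path=5>1; order=5,1
step 3: discover 4; path=5>1>4; order=5,1,4
step 4: discover 0; path=5>1>4>0; order=5,1,4,0
step 5: discover 3; path=5>1>4>0>3; order=5,1,4,0,3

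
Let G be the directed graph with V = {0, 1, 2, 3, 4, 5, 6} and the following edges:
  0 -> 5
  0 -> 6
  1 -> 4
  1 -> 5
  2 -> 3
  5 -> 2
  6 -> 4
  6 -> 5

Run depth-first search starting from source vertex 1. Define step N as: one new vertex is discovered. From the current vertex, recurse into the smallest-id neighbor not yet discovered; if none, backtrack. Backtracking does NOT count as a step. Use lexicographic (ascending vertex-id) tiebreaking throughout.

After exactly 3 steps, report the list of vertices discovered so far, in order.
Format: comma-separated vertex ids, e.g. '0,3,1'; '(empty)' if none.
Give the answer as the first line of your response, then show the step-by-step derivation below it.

1,4,5

step 1: discover 1; path=1; order=1
step 2: discover 4; path=1>4; order=1,4
step 3: discover 5; path=1>5; order=1,4,5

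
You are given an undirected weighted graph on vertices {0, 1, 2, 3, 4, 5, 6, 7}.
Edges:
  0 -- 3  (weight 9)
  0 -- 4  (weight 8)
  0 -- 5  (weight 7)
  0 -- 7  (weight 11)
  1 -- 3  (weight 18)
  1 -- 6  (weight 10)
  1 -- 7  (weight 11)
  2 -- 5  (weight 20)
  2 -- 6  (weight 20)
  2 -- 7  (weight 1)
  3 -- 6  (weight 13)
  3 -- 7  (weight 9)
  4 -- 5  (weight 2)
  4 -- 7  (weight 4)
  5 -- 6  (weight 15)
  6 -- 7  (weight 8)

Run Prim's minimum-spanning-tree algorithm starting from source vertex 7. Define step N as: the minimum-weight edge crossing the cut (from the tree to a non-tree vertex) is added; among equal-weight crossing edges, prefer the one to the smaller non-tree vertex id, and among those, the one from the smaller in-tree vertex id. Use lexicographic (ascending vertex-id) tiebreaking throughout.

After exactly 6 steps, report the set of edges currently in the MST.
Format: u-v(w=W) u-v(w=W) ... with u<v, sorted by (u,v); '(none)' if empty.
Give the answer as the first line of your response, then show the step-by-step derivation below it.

0-3(w=9) 0-5(w=7) 2-7(w=1) 4-5(w=2) 4-7(w=4) 6-7(w=8)

step 1: add edge 2-7 (w=1); MST = {2-7(w=1)}
step 2: add edge 4-7 (w=4); MST = {2-7(w=1) 4-7(w=4)}
step 3: add edge 4-5 (w=2); MST = {2-7(w=1) 4-5(w=2) 4-7(w=4)}
step 4: add edge 0-5 (w=7); MST = {0-5(w=7) 2-7(w=1) 4-5(w=2) 4-7(w=4)}
step 5: add edge 6-7 (w=8); MST = {0-5(w=7) 2-7(w=1) 4-5(w=2) 4-7(w=4) 6-7(w=8)}
step 6: add edge 0-3 (w=9); MST = {0-3(w=9) 0-5(w=7) 2-7(w=1) 4-5(w=2) 4-7(w=4) 6-7(w=8)}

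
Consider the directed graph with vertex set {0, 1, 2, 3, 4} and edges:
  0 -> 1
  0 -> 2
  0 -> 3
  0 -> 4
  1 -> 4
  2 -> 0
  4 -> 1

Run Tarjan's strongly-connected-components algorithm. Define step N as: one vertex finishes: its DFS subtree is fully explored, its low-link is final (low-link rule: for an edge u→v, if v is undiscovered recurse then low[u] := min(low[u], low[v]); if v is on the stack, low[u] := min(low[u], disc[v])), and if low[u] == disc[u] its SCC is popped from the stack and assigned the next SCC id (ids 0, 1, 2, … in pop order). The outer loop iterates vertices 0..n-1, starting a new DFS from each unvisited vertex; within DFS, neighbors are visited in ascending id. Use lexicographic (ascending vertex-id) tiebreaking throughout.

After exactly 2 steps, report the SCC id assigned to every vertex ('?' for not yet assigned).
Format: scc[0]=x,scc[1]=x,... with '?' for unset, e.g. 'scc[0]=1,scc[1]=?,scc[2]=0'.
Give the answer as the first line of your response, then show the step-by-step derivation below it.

scc[0]=?,scc[1]=0,scc[2]=?,scc[3]=?,scc[4]=0

step 1: low=(low[0]=0,low[1]=1,low[2]=?,low[3]=?,low[4]=1); scc=(scc[0]=?,scc[1]=?,scc[2]=?,scc[3]=?,scc[4]=?)
step 2: low=(low[0]=0,low[1]=1,low[2]=?,low[3]=?,low[4]=1); scc=(scc[0]=?,scc[1]=0,scc[2]=?,scc[3]=?,scc[4]=0)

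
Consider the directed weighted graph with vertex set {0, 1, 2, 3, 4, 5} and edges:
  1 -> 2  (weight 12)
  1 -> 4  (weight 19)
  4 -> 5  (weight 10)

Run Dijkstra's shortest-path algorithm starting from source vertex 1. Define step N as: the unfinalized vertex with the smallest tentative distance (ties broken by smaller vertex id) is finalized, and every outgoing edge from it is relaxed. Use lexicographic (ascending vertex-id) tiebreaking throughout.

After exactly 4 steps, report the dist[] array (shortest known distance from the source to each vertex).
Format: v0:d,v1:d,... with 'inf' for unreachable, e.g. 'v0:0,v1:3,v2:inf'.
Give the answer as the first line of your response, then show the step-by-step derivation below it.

v0:inf,v1:0,v2:12,v3:inf,v4:19,v5:29

step 1: dist = v0:inf,v1:0,v2:12,v3:inf,v4:19,v5:inf
step 2: dist = v0:inf,v1:0,v2:12,v3:inf,v4:19,v5:inf
step 3: dist = v0:inf,v1:0,v2:12,v3:inf,v4:19,v5:29
step 4: dist = v0:inf,v1:0,v2:12,v3:inf,v4:19,v5:29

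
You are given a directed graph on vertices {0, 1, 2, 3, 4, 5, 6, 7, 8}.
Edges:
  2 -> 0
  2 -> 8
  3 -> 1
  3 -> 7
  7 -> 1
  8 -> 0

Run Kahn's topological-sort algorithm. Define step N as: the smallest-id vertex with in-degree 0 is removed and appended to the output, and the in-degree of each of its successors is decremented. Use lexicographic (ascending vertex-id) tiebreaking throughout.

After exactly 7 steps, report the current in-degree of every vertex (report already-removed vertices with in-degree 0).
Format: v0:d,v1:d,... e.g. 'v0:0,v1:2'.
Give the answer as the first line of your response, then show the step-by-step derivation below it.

v0:1,v1:0,v2:0,v3:0,v4:0,v5:0,v6:0,v7:0,v8:0

step 1: output 2; order=[2]; indeg=(1,2,0,0,0,0,0,1,0)
step 2: output 3; order=[2,3]; indeg=(1,1,0,0,0,0,0,0,0)
step 3: output 4; order=[2,3,4]; indeg=(1,1,0,0,0,0,0,0,0)
step 4: output 5; order=[2,3,4,5]; indeg=(1,1,0,0,0,0,0,0,0)
step 5: output 6; order=[2,3,4,5,6]; indeg=(1,1,0,0,0,0,0,0,0)
step 6: output 7; order=[2,3,4,5,6,7]; indeg=(1,0,0,0,0,0,0,0,0)
step 7: output 1; order=[2,3,4,5,6,7,1]; indeg=(1,0,0,0,0,0,0,0,0)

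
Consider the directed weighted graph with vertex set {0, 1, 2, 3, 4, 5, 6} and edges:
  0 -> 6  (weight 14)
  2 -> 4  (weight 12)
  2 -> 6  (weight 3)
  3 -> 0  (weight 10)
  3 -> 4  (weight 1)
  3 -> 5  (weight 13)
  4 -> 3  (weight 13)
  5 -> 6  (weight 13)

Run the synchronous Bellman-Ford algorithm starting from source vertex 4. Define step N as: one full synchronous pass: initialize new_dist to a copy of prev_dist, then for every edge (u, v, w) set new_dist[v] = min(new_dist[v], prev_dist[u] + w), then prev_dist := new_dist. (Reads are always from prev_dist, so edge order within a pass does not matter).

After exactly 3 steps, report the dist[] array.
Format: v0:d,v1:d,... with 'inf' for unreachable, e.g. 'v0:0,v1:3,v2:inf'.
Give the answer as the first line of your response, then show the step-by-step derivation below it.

v0:23,v1:inf,v2:inf,v3:13,v4:0,v5:26,v6:37

step 1: dist = v0:inf,v1:inf,v2:inf,v3:13,v4:0,v5:inf,v6:inf
step 2: dist = v0:23,v1:inf,v2:inf,v3:13,v4:0,v5:26,v6:inf
step 3: dist = v0:23,v1:inf,v2:inf,v3:13,v4:0,v5:26,v6:37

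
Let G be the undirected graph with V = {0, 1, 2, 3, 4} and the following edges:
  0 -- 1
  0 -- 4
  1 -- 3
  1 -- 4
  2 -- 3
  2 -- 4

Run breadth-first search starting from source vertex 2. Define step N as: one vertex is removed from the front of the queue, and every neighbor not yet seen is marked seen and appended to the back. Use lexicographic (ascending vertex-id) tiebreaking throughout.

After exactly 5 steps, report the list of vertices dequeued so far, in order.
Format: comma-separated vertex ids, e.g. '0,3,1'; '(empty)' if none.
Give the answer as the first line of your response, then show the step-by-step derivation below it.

2,3,4,1,0

step 1: dequeue 2; queue=[3,4]; order=2
step 2: dequeue 3; queue=[4,1]; order=2,3
step 3: dequeue 4; queue=[1,0]; order=2,3,4
step 4: dequeue 1; queue=[0]; order=2,3,4,1
step 5: dequeue 0; queue=[(empty)]; order=2,3,4,1,0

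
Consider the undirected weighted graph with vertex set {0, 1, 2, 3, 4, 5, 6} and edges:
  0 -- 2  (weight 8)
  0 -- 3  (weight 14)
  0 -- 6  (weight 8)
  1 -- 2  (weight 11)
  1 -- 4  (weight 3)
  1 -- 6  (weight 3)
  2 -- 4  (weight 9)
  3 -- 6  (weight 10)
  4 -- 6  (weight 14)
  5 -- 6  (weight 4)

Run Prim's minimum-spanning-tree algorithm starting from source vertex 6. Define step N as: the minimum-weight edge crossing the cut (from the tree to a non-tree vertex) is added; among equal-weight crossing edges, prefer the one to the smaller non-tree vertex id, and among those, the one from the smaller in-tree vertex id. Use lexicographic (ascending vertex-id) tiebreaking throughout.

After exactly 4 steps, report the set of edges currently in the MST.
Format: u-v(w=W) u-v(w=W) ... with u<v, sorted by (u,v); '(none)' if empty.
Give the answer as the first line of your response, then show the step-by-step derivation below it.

0-6(w=8) 1-4(w=3) 1-6(w=3) 5-6(w=4)

step 1: add edge 1-6 (w=3); MST = {1-6(w=3)}
step 2: add edge 1-4 (w=3); MST = {1-4(w=3) 1-6(w=3)}
step 3: add edge 5-6 (w=4); MST = {1-4(w=3) 1-6(w=3) 5-6(w=4)}
step 4: add edge 0-6 (w=8); MST = {0-6(w=8) 1-4(w=3) 1-6(w=3) 5-6(w=4)}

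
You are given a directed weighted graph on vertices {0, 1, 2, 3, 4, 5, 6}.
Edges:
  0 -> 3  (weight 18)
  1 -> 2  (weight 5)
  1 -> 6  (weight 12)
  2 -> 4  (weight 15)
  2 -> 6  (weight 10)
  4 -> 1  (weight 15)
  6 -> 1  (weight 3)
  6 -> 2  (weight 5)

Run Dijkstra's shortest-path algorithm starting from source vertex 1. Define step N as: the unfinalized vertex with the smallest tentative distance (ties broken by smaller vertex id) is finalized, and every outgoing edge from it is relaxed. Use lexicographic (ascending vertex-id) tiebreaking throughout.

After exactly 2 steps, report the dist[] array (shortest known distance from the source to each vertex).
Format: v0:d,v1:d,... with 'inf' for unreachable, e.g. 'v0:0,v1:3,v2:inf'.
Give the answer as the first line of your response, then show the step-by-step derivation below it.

v0:inf,v1:0,v2:5,v3:inf,v4:20,v5:inf,v6:12

step 1: dist = v0:inf,v1:0,v2:5,v3:inf,v4:inf,v5:inf,v6:12
step 2: dist = v0:inf,v1:0,v2:5,v3:inf,v4:20,v5:inf,v6:12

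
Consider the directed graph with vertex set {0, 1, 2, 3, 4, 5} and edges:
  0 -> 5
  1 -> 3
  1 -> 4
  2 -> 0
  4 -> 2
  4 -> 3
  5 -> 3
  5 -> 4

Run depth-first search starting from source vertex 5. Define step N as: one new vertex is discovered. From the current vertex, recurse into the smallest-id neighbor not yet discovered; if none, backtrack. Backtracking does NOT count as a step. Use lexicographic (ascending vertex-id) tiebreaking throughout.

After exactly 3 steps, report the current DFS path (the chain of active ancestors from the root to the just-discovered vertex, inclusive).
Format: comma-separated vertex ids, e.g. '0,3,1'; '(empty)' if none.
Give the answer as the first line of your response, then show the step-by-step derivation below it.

5,4

step 1: discover 5; path=5; order=5
step 2: discover 3; path=5>3; order=5,3
step 3: discover 4; path=5>4; order=5,3,4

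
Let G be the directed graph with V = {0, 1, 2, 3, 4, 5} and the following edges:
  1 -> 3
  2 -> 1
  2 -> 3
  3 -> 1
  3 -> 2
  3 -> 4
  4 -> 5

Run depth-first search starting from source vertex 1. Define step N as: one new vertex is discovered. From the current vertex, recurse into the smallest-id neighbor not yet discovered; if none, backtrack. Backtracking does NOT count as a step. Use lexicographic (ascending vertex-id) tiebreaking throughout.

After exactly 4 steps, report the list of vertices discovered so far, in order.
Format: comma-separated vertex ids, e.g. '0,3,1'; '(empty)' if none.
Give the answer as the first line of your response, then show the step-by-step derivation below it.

1,3,2,4

step 1: discover 1; path=1; order=1
step 2: discover 3; path=1>3; order=1,3
step 3: discover 2; path=1>3>2; order=1,3,2
step 4: discover 4; path=1>3>4; order=1,3,2,4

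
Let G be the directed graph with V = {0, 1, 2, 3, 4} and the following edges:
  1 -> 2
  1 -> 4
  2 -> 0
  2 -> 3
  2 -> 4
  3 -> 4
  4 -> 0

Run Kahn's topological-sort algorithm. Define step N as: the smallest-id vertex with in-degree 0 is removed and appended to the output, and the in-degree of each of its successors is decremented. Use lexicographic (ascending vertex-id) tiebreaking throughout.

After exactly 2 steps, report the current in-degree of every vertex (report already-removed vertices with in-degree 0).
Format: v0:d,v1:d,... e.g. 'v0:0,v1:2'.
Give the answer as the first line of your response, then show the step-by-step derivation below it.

v0:1,v1:0,v2:0,v3:0,v4:1

step 1: output 1; order=[1]; indeg=(2,0,0,1,2)
step 2: output 2; order=[1,2]; indeg=(1,0,0,0,1)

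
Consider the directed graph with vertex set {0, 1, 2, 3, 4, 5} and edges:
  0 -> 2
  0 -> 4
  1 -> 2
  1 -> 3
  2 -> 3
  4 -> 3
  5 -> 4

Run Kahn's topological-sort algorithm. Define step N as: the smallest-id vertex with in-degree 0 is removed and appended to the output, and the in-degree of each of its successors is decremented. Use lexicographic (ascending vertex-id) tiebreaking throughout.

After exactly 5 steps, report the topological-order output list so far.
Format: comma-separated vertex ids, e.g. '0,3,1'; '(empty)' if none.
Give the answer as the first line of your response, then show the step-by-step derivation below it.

0,1,2,5,4

step 1: output 0; order=[0]; indeg=(0,0,1,3,1,0)
step 2: output 1; order=[0,1]; indeg=(0,0,0,2,1,0)
step 3: output 2; order=[0,1,2]; indeg=(0,0,0,1,1,0)
step 4: output 5; order=[0,1,2,5]; indeg=(0,0,0,1,0,0)
step 5: output 4; order=[0,1,2,5,4]; indeg=(0,0,0,0,0,0)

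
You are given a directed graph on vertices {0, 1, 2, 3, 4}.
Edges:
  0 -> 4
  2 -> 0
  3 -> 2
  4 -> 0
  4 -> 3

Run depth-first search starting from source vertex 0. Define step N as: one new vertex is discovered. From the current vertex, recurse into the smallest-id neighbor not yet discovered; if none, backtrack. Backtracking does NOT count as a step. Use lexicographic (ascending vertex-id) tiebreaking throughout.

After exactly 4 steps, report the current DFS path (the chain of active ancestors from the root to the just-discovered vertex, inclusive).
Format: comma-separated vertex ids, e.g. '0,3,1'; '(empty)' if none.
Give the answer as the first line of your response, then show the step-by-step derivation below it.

0,4,3,2

step 1: discover 0; path=0; order=0
step 2: discover 4; path=0>4; order=0,4
step 3: discover 3; path=0>4>3; order=0,4,3
step 4: discover 2; path=0>4>3>2; order=0,4,3,2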